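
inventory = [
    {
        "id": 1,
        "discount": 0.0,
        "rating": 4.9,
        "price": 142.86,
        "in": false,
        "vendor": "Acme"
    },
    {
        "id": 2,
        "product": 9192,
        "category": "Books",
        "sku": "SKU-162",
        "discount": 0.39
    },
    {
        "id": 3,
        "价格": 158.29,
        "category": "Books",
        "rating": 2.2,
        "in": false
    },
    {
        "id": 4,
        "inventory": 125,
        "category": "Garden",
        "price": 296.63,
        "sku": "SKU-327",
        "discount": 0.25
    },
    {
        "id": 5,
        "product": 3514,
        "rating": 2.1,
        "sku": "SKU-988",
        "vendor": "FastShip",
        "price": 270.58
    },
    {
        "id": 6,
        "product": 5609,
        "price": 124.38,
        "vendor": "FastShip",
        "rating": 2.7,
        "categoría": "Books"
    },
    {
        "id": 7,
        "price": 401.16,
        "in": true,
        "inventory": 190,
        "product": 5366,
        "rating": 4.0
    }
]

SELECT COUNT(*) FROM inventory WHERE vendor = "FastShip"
2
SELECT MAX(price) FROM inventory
401.16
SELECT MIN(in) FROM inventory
False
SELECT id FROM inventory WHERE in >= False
[1, 3, 7]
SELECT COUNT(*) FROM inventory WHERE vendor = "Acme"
1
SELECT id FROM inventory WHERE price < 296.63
[1, 5, 6]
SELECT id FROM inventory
[1, 2, 3, 4, 5, 6, 7]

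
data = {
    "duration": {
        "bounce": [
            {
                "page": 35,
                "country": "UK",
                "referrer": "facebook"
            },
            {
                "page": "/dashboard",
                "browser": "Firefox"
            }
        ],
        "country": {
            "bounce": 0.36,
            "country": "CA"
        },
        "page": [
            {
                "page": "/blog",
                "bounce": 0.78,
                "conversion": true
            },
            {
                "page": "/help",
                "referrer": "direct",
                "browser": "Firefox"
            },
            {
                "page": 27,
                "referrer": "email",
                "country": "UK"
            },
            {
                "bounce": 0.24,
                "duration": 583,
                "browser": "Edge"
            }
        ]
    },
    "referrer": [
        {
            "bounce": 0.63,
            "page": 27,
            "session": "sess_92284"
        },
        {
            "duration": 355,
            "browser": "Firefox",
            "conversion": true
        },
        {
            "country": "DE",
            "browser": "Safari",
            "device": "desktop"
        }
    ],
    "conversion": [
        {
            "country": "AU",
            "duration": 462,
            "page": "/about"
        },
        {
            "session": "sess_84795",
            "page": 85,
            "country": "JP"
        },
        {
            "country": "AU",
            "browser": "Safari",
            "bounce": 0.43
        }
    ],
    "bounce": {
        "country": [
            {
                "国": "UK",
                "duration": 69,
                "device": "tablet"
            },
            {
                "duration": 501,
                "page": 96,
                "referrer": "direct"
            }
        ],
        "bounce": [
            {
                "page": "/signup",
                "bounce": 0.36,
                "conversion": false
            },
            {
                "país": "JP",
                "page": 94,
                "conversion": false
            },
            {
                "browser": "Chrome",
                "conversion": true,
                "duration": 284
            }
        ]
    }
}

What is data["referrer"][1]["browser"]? "Firefox"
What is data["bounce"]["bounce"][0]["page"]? "/signup"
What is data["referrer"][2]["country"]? "DE"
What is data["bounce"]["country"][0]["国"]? "UK"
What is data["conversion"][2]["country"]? "AU"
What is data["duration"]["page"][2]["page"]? 27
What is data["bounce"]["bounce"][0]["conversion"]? False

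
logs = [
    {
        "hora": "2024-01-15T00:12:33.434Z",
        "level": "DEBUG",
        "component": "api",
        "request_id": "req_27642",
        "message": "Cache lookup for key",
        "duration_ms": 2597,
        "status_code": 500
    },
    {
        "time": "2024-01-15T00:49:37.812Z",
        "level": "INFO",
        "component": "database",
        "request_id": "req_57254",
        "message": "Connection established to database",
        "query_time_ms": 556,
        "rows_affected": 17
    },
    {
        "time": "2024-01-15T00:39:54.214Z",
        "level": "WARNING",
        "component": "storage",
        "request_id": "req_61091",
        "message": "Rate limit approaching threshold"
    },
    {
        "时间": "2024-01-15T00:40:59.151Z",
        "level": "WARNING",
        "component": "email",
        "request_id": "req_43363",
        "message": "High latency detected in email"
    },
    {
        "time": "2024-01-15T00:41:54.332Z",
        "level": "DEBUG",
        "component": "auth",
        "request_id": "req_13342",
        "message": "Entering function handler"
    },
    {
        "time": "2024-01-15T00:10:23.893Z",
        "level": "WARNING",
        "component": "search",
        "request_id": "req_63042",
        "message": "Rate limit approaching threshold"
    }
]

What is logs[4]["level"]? "DEBUG"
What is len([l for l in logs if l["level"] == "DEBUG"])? 2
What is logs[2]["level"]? "WARNING"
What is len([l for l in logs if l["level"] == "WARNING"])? 3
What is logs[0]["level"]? "DEBUG"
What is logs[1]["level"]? "INFO"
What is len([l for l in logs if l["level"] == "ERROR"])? 0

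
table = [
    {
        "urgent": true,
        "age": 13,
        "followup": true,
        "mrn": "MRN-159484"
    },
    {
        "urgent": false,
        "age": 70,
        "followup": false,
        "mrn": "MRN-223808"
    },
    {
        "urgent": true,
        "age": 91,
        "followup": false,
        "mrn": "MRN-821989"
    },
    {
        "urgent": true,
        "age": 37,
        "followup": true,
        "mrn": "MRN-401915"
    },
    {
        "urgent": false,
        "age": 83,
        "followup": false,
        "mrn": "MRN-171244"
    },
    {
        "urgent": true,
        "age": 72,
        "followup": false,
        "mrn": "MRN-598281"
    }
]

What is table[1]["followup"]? False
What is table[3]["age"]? 37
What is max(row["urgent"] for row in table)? True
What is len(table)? 6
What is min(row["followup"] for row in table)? False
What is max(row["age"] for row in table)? 91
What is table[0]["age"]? 13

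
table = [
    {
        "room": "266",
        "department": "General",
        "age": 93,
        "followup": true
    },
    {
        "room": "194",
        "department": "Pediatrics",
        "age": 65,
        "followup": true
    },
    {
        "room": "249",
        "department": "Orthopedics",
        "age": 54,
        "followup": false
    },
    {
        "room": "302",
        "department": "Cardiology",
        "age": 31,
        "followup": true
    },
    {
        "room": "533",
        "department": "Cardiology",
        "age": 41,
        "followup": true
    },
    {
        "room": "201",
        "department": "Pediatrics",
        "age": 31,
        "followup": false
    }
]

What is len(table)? 6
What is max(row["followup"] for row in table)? True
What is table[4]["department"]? "Cardiology"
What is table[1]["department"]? "Pediatrics"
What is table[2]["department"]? "Orthopedics"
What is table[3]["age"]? 31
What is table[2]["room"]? "249"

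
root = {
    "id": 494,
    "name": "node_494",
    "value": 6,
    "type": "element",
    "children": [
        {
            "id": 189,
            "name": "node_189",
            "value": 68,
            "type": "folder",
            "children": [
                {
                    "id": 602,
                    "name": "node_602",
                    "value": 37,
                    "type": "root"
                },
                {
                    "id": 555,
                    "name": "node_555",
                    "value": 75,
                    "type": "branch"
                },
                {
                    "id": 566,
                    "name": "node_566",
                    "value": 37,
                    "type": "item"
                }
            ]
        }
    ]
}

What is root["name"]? "node_494"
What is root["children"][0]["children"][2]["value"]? 37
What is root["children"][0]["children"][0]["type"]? "root"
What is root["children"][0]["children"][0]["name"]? "node_602"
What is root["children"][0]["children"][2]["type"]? "item"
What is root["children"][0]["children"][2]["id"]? 566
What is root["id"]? 494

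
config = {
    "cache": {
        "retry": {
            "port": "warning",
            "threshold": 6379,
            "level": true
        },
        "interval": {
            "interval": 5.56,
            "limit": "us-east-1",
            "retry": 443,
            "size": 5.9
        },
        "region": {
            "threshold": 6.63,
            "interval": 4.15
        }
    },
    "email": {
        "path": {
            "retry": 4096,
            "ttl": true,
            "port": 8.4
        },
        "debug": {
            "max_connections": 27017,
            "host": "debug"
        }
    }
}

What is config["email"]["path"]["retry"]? 4096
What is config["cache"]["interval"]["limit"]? "us-east-1"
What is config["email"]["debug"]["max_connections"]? 27017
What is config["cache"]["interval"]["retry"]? 443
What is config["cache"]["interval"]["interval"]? 5.56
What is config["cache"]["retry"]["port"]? "warning"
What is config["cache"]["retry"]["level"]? True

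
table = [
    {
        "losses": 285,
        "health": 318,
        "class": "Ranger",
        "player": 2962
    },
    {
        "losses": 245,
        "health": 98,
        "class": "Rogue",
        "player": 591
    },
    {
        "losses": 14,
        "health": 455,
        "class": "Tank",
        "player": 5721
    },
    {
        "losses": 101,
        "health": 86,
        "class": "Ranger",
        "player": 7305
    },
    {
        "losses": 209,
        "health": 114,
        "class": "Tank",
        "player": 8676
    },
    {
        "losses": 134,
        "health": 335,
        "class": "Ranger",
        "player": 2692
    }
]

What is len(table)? 6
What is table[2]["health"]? 455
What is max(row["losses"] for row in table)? 285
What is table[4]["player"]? 8676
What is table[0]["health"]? 318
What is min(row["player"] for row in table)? 591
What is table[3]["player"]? 7305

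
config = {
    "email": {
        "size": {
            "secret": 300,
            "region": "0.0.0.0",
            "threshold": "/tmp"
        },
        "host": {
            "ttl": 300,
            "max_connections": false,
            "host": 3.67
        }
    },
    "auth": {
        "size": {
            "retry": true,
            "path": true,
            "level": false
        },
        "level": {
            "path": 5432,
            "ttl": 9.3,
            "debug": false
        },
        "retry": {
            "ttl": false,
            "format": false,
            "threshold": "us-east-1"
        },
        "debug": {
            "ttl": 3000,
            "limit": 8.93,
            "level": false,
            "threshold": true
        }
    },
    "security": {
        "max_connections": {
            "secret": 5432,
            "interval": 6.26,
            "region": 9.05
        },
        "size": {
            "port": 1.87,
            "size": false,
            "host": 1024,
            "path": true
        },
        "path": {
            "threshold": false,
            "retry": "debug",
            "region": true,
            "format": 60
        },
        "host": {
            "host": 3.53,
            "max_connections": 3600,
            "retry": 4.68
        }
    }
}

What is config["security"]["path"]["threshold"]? False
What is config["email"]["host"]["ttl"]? 300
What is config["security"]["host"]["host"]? 3.53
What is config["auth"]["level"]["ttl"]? 9.3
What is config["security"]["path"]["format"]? 60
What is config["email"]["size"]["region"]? "0.0.0.0"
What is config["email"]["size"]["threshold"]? "/tmp"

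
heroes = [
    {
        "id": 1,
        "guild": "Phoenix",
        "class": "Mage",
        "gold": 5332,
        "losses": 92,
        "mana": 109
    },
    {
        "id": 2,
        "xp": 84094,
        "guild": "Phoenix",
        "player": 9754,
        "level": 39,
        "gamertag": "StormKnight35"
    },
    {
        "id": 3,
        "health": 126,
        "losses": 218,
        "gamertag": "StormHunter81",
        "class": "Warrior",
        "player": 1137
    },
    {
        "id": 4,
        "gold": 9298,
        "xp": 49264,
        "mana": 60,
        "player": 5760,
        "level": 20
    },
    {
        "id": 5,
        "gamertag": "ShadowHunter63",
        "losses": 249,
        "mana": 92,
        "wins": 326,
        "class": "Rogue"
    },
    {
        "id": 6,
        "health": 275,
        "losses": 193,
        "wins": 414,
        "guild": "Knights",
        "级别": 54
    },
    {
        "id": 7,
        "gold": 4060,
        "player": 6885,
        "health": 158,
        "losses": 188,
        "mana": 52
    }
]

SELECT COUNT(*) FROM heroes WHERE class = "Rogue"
1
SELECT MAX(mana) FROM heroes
109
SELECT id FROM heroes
[1, 2, 3, 4, 5, 6, 7]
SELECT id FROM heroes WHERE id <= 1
[1]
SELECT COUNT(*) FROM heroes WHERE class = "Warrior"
1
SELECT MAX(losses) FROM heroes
249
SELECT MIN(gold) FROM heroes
4060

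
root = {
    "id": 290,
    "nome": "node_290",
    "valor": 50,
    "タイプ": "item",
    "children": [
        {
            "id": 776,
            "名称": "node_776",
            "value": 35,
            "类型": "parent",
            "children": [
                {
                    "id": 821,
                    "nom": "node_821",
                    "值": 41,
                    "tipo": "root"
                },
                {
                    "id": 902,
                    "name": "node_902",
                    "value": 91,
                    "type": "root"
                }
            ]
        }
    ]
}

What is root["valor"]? 50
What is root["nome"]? "node_290"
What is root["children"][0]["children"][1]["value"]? 91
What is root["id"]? 290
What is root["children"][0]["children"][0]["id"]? 821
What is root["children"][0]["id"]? 776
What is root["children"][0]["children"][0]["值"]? 41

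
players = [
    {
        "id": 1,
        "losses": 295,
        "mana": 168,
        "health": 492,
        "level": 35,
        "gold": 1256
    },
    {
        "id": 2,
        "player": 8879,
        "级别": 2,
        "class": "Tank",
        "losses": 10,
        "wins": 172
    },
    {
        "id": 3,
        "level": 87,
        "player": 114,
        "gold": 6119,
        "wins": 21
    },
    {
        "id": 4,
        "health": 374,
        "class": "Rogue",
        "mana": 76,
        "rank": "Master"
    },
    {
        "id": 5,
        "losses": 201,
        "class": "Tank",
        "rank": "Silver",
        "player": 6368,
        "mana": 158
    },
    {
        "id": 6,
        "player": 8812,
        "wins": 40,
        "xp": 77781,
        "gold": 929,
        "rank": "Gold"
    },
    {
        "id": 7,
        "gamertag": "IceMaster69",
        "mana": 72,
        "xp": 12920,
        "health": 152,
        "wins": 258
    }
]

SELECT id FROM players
[1, 2, 3, 4, 5, 6, 7]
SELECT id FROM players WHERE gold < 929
[]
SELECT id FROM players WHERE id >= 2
[2, 3, 4, 5, 6, 7]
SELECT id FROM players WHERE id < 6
[1, 2, 3, 4, 5]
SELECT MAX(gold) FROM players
6119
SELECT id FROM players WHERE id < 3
[1, 2]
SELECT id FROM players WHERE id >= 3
[3, 4, 5, 6, 7]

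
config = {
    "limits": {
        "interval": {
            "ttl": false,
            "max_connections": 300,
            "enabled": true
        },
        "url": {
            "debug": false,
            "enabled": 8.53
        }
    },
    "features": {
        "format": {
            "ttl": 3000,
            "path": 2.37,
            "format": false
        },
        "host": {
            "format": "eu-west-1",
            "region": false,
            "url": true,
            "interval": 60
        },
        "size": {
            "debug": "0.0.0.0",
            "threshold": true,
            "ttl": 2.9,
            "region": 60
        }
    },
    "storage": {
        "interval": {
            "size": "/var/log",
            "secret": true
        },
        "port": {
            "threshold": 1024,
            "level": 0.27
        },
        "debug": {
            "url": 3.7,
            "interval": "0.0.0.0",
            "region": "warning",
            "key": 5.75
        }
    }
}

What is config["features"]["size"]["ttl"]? 2.9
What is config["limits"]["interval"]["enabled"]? True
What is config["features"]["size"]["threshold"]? True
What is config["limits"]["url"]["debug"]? False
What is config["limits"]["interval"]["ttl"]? False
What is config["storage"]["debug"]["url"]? 3.7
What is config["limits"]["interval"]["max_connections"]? 300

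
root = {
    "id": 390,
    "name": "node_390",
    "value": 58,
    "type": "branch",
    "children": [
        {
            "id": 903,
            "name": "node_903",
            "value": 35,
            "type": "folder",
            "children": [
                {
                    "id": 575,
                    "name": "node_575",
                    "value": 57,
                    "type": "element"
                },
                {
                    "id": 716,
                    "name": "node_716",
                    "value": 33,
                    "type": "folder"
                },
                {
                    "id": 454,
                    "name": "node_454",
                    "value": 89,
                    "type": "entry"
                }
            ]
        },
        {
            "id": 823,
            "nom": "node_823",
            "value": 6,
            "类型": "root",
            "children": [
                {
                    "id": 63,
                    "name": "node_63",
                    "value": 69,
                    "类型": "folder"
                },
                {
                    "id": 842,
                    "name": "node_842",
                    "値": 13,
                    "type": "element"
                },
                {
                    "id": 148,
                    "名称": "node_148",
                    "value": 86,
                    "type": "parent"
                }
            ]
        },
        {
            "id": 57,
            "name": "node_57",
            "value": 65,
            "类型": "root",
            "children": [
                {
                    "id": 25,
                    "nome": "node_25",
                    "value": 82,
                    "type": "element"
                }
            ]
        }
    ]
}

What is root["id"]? 390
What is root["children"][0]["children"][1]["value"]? 33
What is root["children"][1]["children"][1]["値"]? 13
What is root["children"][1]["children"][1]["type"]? "element"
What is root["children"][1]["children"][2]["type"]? "parent"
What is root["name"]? "node_390"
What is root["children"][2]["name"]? "node_57"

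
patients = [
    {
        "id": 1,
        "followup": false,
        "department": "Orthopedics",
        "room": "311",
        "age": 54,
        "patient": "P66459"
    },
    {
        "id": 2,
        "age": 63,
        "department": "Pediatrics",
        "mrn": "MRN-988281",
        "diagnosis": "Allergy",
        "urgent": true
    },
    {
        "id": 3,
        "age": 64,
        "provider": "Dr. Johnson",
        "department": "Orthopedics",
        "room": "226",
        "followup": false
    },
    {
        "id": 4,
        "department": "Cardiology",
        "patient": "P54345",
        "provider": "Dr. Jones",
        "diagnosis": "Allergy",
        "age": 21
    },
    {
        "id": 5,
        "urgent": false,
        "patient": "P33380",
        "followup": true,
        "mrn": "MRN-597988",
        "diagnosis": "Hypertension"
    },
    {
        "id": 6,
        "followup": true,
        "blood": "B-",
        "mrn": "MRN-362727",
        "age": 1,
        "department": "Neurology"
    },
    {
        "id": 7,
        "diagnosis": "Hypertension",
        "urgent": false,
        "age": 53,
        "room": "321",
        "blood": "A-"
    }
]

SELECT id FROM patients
[1, 2, 3, 4, 5, 6, 7]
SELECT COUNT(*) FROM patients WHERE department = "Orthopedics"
2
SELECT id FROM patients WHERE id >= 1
[1, 2, 3, 4, 5, 6, 7]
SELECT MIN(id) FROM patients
1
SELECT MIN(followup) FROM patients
False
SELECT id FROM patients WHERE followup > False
[5, 6]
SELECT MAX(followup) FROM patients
True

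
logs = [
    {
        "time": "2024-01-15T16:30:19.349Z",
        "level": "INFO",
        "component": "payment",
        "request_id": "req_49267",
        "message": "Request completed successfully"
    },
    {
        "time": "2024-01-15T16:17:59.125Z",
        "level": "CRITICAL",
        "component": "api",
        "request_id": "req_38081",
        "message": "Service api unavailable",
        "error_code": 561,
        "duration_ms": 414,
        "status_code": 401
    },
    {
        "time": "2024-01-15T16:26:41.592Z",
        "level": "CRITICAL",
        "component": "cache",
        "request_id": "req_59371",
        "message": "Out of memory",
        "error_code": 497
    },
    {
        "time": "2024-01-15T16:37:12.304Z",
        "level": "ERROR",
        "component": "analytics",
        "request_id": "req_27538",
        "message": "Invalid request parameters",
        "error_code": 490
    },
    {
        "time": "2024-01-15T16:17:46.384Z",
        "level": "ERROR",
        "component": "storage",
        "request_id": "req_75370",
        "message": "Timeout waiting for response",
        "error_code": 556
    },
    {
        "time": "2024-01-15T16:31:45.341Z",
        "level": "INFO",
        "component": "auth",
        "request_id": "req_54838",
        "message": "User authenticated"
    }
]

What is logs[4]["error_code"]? 556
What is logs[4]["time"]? "2024-01-15T16:17:46.384Z"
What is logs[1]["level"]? "CRITICAL"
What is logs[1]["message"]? "Service api unavailable"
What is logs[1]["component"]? "api"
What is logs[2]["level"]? "CRITICAL"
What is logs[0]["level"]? "INFO"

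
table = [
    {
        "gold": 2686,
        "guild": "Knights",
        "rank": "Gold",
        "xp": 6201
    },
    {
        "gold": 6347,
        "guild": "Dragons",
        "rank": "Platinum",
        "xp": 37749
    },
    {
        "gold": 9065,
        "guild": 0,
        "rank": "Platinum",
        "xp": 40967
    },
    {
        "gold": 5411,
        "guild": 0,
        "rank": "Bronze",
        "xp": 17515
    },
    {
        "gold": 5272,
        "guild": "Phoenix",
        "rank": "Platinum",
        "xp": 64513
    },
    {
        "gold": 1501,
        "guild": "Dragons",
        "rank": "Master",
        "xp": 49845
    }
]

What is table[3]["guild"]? 0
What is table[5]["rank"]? "Master"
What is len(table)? 6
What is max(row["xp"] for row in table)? 64513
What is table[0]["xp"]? 6201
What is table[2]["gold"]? 9065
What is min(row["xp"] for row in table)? 6201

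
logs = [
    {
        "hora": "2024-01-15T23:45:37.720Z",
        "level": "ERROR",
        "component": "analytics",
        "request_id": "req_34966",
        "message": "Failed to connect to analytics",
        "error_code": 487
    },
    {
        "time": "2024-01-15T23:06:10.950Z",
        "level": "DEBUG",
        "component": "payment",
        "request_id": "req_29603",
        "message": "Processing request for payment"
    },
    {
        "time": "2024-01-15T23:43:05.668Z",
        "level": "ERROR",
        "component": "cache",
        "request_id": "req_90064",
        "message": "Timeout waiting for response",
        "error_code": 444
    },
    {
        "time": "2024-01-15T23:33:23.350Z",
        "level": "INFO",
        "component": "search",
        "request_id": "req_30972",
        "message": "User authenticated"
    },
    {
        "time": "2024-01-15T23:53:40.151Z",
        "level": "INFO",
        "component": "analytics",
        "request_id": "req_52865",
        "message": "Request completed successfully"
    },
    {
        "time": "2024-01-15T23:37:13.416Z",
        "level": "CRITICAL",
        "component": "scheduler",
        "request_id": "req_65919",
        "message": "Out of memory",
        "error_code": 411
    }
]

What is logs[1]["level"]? "DEBUG"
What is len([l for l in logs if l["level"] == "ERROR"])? 2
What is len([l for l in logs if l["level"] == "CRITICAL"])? 1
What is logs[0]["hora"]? "2024-01-15T23:45:37.720Z"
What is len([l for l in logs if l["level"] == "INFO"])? 2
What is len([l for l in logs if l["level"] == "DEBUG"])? 1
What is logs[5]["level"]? "CRITICAL"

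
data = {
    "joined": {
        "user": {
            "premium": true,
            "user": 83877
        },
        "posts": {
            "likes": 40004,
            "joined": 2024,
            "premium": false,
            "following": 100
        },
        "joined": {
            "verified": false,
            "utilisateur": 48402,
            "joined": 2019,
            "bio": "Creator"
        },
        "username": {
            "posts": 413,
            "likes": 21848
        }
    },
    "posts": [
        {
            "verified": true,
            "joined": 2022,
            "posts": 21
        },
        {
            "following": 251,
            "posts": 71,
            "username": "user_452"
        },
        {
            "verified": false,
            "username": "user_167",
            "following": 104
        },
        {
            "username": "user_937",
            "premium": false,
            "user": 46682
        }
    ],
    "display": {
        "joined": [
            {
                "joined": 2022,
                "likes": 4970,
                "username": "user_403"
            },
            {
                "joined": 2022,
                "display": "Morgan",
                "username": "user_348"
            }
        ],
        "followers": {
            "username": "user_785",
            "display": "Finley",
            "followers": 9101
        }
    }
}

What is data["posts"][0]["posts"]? 21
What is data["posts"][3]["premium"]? False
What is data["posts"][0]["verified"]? True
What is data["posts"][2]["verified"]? False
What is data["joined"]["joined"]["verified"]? False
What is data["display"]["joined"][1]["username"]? "user_348"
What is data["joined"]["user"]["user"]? 83877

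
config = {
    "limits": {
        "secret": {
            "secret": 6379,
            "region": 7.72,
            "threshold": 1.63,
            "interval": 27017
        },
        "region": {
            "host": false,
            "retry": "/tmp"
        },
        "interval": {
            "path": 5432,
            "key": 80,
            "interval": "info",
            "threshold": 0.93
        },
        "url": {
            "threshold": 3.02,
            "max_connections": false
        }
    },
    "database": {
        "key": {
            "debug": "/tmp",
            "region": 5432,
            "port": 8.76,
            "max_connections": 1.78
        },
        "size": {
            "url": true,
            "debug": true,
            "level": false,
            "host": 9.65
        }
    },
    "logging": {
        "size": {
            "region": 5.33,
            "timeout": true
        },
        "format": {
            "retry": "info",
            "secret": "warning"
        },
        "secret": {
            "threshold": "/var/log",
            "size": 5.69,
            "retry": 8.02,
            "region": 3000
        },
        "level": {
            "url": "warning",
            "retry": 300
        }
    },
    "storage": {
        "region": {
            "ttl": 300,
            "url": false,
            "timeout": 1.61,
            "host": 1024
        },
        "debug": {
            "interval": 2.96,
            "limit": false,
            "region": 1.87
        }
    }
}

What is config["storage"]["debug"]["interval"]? 2.96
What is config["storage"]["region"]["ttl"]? 300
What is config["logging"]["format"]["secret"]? "warning"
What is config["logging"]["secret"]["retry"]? 8.02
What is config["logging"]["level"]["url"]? "warning"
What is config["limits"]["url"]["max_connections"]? False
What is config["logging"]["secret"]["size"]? 5.69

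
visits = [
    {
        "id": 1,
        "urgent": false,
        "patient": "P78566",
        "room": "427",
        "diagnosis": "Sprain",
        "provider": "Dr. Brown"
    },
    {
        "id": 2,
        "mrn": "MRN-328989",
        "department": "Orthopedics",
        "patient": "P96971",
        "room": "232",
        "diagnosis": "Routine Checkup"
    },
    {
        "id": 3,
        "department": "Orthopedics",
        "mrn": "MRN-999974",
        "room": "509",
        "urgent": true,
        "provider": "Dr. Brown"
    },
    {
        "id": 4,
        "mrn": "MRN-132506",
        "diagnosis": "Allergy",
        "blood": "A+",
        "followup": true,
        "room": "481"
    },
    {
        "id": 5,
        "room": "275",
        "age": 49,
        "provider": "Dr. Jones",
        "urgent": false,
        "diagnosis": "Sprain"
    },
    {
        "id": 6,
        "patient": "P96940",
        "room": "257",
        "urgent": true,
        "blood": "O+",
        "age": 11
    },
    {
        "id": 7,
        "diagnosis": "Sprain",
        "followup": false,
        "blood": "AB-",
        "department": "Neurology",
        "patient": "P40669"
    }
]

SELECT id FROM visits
[1, 2, 3, 4, 5, 6, 7]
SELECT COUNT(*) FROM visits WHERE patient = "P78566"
1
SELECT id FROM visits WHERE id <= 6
[1, 2, 3, 4, 5, 6]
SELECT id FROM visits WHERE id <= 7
[1, 2, 3, 4, 5, 6, 7]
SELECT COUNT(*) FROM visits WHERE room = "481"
1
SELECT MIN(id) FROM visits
1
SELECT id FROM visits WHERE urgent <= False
[1, 5]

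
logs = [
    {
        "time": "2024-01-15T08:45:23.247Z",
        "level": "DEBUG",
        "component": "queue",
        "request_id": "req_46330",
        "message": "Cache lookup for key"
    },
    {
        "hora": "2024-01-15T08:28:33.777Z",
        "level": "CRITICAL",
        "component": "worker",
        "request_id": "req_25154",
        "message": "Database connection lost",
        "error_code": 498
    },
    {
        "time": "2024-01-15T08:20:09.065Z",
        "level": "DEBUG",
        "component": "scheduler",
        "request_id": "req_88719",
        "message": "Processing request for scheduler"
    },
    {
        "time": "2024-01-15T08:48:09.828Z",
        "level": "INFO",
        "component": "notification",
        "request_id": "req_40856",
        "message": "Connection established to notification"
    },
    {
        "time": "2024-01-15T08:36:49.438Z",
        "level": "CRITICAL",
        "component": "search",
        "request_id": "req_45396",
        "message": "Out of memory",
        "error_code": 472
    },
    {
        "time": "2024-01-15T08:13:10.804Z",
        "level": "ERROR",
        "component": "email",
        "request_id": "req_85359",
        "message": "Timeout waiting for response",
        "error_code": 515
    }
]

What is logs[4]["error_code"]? 472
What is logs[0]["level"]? "DEBUG"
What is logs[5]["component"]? "email"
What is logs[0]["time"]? "2024-01-15T08:45:23.247Z"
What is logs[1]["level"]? "CRITICAL"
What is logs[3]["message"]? "Connection established to notification"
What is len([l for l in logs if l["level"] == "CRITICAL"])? 2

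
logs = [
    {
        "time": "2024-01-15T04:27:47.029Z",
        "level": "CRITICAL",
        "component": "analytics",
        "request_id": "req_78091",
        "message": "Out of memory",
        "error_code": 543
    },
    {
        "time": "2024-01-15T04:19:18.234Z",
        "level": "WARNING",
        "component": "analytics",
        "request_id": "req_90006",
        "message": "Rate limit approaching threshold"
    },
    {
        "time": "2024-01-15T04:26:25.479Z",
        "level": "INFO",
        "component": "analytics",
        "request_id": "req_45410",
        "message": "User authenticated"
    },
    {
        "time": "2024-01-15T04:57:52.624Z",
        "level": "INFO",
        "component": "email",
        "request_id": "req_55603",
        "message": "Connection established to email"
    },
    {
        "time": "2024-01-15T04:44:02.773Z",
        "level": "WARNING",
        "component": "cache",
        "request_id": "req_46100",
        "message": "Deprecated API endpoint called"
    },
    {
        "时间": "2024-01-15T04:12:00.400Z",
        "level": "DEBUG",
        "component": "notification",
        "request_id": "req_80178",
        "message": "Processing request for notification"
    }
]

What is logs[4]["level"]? "WARNING"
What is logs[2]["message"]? "User authenticated"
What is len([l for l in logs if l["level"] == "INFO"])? 2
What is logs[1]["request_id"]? "req_90006"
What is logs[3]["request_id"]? "req_55603"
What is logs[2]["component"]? "analytics"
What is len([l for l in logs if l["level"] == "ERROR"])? 0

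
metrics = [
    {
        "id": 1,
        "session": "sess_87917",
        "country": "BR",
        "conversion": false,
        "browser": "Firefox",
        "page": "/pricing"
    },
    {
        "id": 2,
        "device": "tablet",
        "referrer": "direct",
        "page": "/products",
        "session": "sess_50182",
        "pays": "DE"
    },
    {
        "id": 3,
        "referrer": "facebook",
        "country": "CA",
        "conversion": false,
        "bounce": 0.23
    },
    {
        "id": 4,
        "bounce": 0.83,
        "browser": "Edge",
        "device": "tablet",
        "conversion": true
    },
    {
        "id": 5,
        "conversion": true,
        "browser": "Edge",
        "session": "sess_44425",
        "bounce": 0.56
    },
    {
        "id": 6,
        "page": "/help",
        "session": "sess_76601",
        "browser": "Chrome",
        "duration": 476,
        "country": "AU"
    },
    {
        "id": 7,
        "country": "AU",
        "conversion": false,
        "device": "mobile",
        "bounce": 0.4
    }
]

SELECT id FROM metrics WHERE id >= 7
[7]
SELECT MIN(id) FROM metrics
1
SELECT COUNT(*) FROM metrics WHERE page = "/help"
1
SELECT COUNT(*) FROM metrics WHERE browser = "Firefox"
1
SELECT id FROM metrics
[1, 2, 3, 4, 5, 6, 7]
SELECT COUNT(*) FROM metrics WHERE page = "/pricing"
1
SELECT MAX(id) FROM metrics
7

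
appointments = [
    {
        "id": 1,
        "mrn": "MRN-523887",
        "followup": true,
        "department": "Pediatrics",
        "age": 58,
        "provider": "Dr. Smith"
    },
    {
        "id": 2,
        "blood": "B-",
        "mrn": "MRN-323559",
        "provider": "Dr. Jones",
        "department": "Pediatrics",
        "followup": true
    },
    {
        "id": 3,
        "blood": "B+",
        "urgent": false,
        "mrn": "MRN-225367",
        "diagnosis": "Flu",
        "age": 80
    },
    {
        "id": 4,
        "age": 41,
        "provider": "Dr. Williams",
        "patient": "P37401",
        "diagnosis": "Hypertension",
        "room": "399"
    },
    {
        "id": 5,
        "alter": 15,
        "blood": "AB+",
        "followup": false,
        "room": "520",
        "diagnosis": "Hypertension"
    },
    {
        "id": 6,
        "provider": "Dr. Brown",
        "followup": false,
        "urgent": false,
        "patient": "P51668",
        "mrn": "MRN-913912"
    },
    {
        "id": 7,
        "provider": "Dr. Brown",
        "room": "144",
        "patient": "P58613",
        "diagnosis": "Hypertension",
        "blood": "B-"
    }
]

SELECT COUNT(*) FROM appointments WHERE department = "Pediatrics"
2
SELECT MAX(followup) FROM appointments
True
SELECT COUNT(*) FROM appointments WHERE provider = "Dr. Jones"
1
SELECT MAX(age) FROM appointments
80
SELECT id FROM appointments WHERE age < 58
[4]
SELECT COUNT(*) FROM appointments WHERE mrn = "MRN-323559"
1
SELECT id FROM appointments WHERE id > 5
[6, 7]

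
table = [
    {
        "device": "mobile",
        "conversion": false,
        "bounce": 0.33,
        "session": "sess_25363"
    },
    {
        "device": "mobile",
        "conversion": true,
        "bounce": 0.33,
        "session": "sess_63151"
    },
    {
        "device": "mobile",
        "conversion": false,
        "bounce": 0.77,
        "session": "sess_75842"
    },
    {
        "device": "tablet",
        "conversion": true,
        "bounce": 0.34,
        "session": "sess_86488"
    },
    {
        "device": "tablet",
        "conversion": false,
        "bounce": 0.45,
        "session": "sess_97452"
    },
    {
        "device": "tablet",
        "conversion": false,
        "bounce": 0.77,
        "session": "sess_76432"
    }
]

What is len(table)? 6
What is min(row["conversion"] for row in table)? False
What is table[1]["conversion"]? True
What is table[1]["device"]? "mobile"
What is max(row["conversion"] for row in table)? True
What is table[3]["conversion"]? True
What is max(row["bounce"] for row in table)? 0.77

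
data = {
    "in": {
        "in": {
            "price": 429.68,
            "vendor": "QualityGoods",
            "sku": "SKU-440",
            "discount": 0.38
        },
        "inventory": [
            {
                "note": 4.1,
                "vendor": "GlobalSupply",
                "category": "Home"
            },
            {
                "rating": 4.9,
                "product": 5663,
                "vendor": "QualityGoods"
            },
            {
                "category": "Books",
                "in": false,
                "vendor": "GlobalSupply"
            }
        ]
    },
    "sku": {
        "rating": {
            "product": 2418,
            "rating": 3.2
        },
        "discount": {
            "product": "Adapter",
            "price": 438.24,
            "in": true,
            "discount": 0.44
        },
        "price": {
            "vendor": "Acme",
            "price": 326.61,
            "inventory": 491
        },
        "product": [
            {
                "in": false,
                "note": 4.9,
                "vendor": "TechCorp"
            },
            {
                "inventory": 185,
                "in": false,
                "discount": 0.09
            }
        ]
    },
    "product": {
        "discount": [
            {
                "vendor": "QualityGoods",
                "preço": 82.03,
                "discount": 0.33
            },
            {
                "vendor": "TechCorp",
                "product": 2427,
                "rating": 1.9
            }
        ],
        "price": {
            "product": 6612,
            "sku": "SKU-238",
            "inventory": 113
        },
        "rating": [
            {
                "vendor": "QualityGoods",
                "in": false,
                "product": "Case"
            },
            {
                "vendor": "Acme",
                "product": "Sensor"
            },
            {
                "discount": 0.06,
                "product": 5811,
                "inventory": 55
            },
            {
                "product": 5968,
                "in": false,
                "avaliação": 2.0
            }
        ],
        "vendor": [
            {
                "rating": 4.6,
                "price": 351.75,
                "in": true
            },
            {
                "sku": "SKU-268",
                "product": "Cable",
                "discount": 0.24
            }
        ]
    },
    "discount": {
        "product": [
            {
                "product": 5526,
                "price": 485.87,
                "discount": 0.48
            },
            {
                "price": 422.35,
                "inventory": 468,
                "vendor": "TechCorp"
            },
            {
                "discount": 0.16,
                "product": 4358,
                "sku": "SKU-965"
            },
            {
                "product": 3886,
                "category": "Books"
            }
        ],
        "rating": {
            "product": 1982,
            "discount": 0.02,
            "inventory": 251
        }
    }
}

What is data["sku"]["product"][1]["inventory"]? 185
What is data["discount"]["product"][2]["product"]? 4358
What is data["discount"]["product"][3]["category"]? "Books"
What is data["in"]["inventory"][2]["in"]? False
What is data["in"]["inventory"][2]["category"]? "Books"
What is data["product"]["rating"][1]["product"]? "Sensor"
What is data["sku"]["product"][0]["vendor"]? "TechCorp"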